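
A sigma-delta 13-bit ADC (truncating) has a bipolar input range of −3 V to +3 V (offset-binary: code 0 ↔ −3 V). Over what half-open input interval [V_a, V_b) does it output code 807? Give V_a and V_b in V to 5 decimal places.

[-2.40894 V, -2.40820 V)

LSB = 6/2^13 = 0.732 mV.
V_a = V_low + 807·LSB = -2.40894 V; V_b = V_low + 808·LSB = -2.4082 V.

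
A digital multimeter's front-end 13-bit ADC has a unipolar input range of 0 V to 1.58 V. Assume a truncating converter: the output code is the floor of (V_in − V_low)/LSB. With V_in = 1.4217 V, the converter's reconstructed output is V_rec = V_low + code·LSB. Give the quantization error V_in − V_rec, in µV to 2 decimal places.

LSB = 1.58/2^13 = 192.87 µV.
(1.4217 − 0)/0.000192871 = 7371.2446; ⌊·⌋ gives code 7371.
Code 7371 maps back to 0 + 7371×0.000192871 V = 1.4216528 V.
V_in − V_rec = 4.7168e-05 V = 47.17 µV.

47.17 µV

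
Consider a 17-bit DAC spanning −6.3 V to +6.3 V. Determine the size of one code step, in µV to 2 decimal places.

Full-scale span = 12.6 V.
LSB = 12.6 / 2^17 = 12.6 / 131072 = 9.61304e-05 V = 96.13 µV.

96.13 µV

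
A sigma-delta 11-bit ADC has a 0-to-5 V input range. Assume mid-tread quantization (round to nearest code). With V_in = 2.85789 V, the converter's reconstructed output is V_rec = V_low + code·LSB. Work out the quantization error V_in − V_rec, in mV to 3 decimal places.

-0.997 mV

Step size: 5 V ÷ 2^11 = 2.441 mV.
(2.85789 − 0)/0.00244141 = 1170.5917; round gives code 1171.
Reconstructed: 2.8588867 V.
Difference: -0.000996719 V → -0.997 mV.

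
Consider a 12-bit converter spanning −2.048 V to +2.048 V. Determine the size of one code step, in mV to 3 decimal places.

Full-scale span = 4.096 V.
LSB = 4.096 / 2^12 = 4.096 / 4096 = 0.001 V = 1.000 mV.

1.000 mV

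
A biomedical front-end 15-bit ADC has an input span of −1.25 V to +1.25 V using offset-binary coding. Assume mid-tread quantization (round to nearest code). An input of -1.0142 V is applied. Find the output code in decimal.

With 32768 levels over 2.5 V, one step is 76.29 µV.
(V_in − V_low)/LSB = (-1.0142 − (−1.25)) / 7.62939e-05 = 3090.678.
Round → code 3091.

code 3091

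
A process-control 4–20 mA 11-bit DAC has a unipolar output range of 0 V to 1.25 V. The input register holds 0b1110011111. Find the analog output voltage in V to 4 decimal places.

0.5658 V

LSB = 1.25 V / 2^11 = 0.610 mV.
Code 0b1110011111 = 927 decimal.
V_out = 0 + 927 × 0.000610352 V = 0.565796 V.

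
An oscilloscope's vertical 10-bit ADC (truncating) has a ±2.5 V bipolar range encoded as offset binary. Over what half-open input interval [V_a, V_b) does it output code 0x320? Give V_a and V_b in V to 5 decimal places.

[1.40625 V, 1.41113 V)

LSB = 5/2^10 = 4.883 mV.
Code 0x320 = 800 decimal.
V_a = V_low + 800·LSB = 1.40625 V; V_b = V_low + 801·LSB = 1.41113 V.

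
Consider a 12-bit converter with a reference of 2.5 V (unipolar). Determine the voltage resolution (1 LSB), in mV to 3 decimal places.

0.610 mV

Full-scale span = 2.5 V.
LSB = 2.5 / 2^12 = 2.5 / 4096 = 0.000610352 V = 0.610 mV.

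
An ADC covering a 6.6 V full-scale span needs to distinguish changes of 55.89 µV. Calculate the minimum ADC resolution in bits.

Number of steps required ≥ 6.6 V / 55.89 µV = 118089.10.
Need 2^N ≥ 118089.10; 2^16 = 65536, 2^17 = 131072.
Minimum N = 17.

17 bits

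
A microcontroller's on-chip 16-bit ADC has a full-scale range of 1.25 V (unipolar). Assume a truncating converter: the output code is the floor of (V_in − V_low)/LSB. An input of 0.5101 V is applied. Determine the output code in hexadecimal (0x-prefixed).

code 0x6877 (decimal 26743)

LSB = 1.25 V / 65536 = 19.07 µV.
(0.5101 − 0) / 1.90735e-05 = 26743.931 LSBs.
So the output code is 26743.
In hexadecimal (0x-prefixed): 0x6877.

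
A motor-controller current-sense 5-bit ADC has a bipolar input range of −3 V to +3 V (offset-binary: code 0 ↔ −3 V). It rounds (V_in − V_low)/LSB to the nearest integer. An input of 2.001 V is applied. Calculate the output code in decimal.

code 27

LSB = 6 V / 32 = 187.500 mV.
(2.001 − (−3)) / 0.1875 = 26.672 LSBs.
Round → code 27.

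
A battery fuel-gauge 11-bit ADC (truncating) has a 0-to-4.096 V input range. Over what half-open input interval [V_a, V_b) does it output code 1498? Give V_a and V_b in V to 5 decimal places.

[2.99600 V, 2.99800 V)

LSB = 4.096/2^11 = 2.000 mV.
V_a = V_low + 1498·LSB = 2.996 V; V_b = V_low + 1499·LSB = 2.998 V.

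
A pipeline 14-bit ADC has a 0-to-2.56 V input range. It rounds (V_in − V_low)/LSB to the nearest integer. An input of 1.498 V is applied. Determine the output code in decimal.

code 9587

With 16384 levels over 2.56 V, one step is 156.25 µV.
(V_in − V_low)/LSB = (1.498 − 0) / 0.00015625 = 9587.200.
Round → code 9587.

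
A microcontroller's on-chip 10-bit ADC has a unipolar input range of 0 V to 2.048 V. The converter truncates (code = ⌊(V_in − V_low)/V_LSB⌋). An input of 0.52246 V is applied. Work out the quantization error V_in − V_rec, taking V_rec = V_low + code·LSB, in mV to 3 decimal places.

0.460 mV

Step size: 2.048 V ÷ 2^10 = 2.000 mV.
(0.52246 − 0)/0.002 = 261.2300; ⌊·⌋ gives code 261.
Reconstructed: 0.522 V.
V_in − V_rec = 0.00046 V = 0.460 mV.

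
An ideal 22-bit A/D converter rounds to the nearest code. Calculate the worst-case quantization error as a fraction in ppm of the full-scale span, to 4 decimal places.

Rounding → worst-case error = ½ LSB = V_FS/2^23, so 1e+06/8388608 = 0.119209 ppm of full scale.

0.1192 ppm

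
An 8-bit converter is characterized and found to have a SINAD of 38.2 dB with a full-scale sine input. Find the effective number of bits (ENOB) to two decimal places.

6.05 bits

ENOB = (SINAD − 1.76) / 6.02 = (38.2 − 1.76)/6.02 = 6.053.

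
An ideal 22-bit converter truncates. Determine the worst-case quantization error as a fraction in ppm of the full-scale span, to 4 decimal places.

0.2384 ppm

Truncating → worst-case error = 1 LSB = V_FS/2^22, so 1e+06/4194304 = 0.238419 ppm of full scale.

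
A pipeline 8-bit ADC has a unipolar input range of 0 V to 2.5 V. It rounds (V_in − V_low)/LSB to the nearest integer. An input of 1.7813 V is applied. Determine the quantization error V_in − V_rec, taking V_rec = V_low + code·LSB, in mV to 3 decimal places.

Step size: 2.5 V ÷ 2^8 = 9.766 mV.
Scaled input = 182.4051 LSBs, so code = 182.
V_rec = 0 + 182·0.00976562 = 1.7773438 V.
Difference: 0.00395625 V → 3.956 mV.

3.956 mV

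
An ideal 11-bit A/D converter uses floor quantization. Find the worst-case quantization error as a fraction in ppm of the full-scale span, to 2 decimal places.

Truncating → worst-case error = 1 LSB = V_FS/2^11, so 1e+06/2048 = 488.281 ppm of full scale.

488.28 ppm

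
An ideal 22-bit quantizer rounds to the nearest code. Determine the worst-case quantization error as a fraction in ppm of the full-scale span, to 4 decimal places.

0.1192 ppm

Rounding → worst-case error = ½ LSB = V_FS/2^23, so 1e+06/8388608 = 0.119209 ppm of full scale.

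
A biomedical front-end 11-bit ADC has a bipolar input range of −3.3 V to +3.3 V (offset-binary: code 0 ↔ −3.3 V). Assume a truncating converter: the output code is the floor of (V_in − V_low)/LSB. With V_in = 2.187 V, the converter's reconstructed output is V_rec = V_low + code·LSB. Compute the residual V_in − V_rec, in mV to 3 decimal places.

One LSB is 6.6 V / 2048 = 3.223 mV.
(V_in − V_low)/LSB = (2.187 − (−3.3))/0.00322266 = 1702.6327 → code 1702 (floor).
V_rec = (−3.3) + 1702·0.00322266 = 2.1849609 V.
Difference: 0.00203906 V → 2.039 mV.

2.039 mV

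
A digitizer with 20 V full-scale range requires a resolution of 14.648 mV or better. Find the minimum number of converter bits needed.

Number of steps required ≥ 20 V / 14.648 mV = 1365.37.
Need 2^N ≥ 1365.37; 2^10 = 1024, 2^11 = 2048.
Minimum N = 11.

11 bits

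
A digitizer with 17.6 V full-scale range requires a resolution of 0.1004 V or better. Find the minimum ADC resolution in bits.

Number of steps required ≥ 17.6 V / 0.1004 V = 175.30.
Need 2^N ≥ 175.30; 2^7 = 128, 2^8 = 256.
Minimum N = 8.

8 bits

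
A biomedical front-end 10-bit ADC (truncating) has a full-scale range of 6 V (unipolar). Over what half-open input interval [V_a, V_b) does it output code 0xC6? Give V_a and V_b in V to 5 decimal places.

LSB = 6/2^10 = 5.859 mV.
Code 0xC6 = 198 decimal.
V_a = V_low + 198·LSB = 1.16016 V; V_b = V_low + 199·LSB = 1.16602 V.

[1.16016 V, 1.16602 V)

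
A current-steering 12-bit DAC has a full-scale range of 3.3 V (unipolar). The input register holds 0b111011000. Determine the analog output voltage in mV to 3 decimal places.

380.273 mV

LSB = 3.3 V / 2^12 = 0.806 mV.
Code 0b111011000 = 472 decimal.
V_out = 0 + 472 × 0.000805664 V = 0.380273 V.
= 380.273 mV.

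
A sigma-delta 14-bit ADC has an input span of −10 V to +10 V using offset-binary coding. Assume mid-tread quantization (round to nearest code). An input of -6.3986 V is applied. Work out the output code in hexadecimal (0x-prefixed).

code 0xB86 (decimal 2950)

Full-scale span = 20 V; LSB = 20/2^14 = 1.221 mV.
Input sits at 2950.267 steps above V_low.
Round → code 2950.
In hexadecimal (0x-prefixed): 0xB86.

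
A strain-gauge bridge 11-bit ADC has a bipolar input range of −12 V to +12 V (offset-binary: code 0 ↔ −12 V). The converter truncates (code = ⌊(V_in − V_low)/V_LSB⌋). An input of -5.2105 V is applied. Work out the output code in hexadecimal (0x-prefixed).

LSB = 24 V / 2048 = 11.719 mV.
(-5.2105 − (−12)) / 0.0117188 = 579.371 LSBs.
So the output code is 579.
In hexadecimal (0x-prefixed): 0x243.

code 0x243 (decimal 579)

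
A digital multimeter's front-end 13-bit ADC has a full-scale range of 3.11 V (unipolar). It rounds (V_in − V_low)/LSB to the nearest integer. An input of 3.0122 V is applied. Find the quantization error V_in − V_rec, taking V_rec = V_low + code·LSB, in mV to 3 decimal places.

0.147 mV

LSB = 3.11/2^13 = 379.64 µV.
(3.0122 − 0)/0.000379639 = 7934.3866; round gives code 7934.
Reconstructed: 3.0120532 V.
Error = 3.0122 − 3.0120532 = 0.000146777 V = 0.147 mV.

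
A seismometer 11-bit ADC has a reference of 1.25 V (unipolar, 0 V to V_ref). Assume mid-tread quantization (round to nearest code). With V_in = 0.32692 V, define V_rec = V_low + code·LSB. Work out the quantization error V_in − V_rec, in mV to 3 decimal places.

Step size: 1.25 V ÷ 2^11 = 0.610 mV.
Scaled input = 535.6257 LSBs, so code = 536.
V_rec = 0 + 536·0.000610352 = 0.32714844 V.
Error = 0.32692 − 0.32714844 = -0.000228437 V = -0.228 mV.

-0.228 mV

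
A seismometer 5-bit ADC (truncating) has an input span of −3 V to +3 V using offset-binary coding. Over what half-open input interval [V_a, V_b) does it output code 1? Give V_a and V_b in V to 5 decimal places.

[-2.81250 V, -2.62500 V)

LSB = 6/2^5 = 187.500 mV.
V_a = V_low + 1·LSB = -2.8125 V; V_b = V_low + 2·LSB = -2.625 V.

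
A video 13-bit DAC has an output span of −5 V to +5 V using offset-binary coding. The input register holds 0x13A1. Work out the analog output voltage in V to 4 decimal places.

LSB = 10 V / 2^13 = 1.221 mV.
Code 0x13A1 = 5025 decimal.
V_out = (−5) + 5025 × 0.0012207 V = 1.13403 V.

1.1340 V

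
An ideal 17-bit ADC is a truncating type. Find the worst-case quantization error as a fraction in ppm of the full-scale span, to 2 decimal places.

7.63 ppm

Truncating → worst-case error = 1 LSB = V_FS/2^17, so 1e+06/131072 = 7.62939 ppm of full scale.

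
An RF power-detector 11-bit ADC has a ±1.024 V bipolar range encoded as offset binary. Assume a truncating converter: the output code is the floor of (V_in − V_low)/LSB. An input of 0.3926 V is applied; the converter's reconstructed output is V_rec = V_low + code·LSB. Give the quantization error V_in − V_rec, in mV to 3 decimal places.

One LSB is 2.048 V / 2048 = 1.000 mV.
(0.3926 − (−1.024))/0.001 = 1416.6000; ⌊·⌋ gives code 1416.
Code 1416 maps back to (−1.024) + 1416×0.001 V = 0.392 V.
Difference: 0.0006 V → 0.600 mV.

0.600 mV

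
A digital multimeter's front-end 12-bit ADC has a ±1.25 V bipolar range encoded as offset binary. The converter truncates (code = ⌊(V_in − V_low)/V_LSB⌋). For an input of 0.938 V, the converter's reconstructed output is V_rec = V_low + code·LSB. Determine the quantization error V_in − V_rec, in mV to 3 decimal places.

Step size: 2.5 V ÷ 2^12 = 0.610 mV.
(V_in − V_low)/LSB = (0.938 − (−1.25))/0.000610352 = 3584.8192 → code 3584 (floor).
V_rec = (−1.25) + 3584·0.000610352 = 0.9375 V.
Difference: 0.0005 V → 0.500 mV.

0.500 mV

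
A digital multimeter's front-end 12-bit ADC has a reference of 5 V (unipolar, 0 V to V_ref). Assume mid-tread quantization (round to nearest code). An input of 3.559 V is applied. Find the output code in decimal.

Full-scale span = 5 V; LSB = 5/2^12 = 1.221 mV.
(3.559 − 0) / 0.0012207 = 2915.533 LSBs.
So the output code is 2916.

code 2916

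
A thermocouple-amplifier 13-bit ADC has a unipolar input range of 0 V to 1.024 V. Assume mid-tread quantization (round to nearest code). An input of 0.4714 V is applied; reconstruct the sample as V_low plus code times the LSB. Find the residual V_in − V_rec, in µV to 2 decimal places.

25.00 µV

LSB = 1.024/2^13 = 125.00 µV.
(V_in − V_low)/LSB = (0.4714 − 0)/0.000125 = 3771.2000 → code 3771 (round).
V_rec = 0 + 3771·0.000125 = 0.471375 V.
Error = 0.4714 − 0.471375 = 2.5e-05 V = 25.00 µV.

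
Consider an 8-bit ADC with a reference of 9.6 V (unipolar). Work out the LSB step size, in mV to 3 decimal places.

Full-scale span = 9.6 V.
LSB = 9.6 / 2^8 = 9.6 / 256 = 0.0375 V = 37.500 mV.

37.500 mV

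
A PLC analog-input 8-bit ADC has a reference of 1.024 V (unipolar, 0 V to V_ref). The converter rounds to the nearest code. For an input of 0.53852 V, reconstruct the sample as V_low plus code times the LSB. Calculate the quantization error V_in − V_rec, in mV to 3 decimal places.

-1.480 mV

LSB = 1.024/2^8 = 4.000 mV.
Scaled input = 134.6300 LSBs, so code = 135.
V_rec = 0 + 135·0.004 = 0.54 V.
Error = 0.53852 − 0.54 = -0.00148 V = -1.480 mV.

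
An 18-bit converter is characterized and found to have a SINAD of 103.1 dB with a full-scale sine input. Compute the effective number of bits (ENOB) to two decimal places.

ENOB = (SINAD − 1.76) / 6.02 = (103.1 − 1.76)/6.02 = 16.834.

16.83 bits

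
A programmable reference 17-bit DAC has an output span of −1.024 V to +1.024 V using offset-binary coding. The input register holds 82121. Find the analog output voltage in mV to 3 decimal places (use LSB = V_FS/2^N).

259.141 mV

LSB = 2.048 V / 2^17 = 15.62 µV.
V_out = (−1.024) + 82121 × 1.5625e-05 V = 0.259141 V.
= 259.141 mV.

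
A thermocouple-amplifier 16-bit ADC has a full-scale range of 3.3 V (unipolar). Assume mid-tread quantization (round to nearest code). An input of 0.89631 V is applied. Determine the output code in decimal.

code 17800

With 65536 levels over 3.3 V, one step is 50.35 µV.
Input sits at 17800.173 steps above V_low.
So the output code is 17800.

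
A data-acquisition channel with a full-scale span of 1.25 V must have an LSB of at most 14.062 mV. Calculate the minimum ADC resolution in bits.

Number of steps required ≥ 1.25 V / 14.062 mV = 88.89.
Need 2^N ≥ 88.89; 2^6 = 64, 2^7 = 128.
Minimum N = 7.

7 bits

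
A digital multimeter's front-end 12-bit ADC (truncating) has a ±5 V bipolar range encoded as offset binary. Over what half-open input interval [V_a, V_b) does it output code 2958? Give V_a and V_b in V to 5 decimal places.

LSB = 10/2^12 = 2.441 mV.
V_a = V_low + 2958·LSB = 2.22168 V; V_b = V_low + 2959·LSB = 2.22412 V.

[2.22168 V, 2.22412 V)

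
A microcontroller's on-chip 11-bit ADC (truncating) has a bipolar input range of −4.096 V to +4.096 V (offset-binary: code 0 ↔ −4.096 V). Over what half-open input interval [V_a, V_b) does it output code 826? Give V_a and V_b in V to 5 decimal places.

[-0.79200 V, -0.78800 V)

LSB = 8.192/2^11 = 4.000 mV.
V_a = V_low + 826·LSB = -0.792 V; V_b = V_low + 827·LSB = -0.788 V.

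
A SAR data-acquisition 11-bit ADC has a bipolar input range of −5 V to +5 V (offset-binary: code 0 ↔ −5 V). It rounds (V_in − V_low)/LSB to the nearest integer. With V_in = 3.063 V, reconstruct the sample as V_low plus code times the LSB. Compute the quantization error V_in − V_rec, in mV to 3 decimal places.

1.477 mV

LSB = 10/2^11 = 4.883 mV.
Scaled input = 1651.3024 LSBs, so code = 1651.
Code 1651 maps back to (−5) + 1651×0.00488281 V = 3.0615234 V.
Error = 3.063 − 3.0615234 = 0.00147656 V = 1.477 mV.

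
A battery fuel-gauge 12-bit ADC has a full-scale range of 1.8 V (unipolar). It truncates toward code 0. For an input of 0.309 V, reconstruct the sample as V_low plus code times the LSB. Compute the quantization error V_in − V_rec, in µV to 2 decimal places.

64.45 µV

Step size: 1.8 V ÷ 2^12 = 439.45 µV.
Scaled input = 703.1467 LSBs, so code = 703.
Code 703 maps back to 0 + 703×0.000439453 V = 0.30893555 V.
Error = 0.309 − 0.30893555 = 6.44531e-05 V = 64.45 µV.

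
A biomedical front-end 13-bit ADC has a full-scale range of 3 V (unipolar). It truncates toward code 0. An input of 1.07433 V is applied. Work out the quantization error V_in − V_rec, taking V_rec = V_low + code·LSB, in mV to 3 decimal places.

0.233 mV

One LSB is 3 V / 8192 = 366.21 µV.
(1.07433 − 0)/0.000366211 = 2933.6371; ⌊·⌋ gives code 2933.
Code 2933 maps back to 0 + 2933×0.000366211 V = 1.0740967 V.
Difference: 0.00023332 V → 0.233 mV.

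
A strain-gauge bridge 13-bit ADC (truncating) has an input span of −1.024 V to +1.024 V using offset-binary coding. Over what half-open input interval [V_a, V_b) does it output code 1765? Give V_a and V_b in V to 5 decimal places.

[-0.58275 V, -0.58250 V)

LSB = 2.048/2^13 = 250.00 µV.
V_a = V_low + 1765·LSB = -0.58275 V; V_b = V_low + 1766·LSB = -0.5825 V.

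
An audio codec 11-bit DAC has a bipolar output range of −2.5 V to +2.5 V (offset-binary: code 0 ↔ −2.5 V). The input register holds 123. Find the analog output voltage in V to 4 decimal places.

-2.1997 V

LSB = 5 V / 2^11 = 2.441 mV.
V_out = (−2.5) + 123 × 0.00244141 V = -2.19971 V.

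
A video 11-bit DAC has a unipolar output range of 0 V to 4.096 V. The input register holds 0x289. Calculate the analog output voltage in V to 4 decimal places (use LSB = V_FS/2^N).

LSB = 4.096 V / 2^11 = 2.000 mV.
Code 0x289 = 649 decimal.
V_out = 0 + 649 × 0.002 V = 1.298 V.

1.2980 V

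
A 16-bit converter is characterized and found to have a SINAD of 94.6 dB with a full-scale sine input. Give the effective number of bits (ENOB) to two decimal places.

ENOB = (SINAD − 1.76) / 6.02 = (94.6 − 1.76)/6.02 = 15.422.

15.42 bits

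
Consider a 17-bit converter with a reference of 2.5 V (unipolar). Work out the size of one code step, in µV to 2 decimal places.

Full-scale span = 2.5 V.
LSB = 2.5 / 2^17 = 2.5 / 131072 = 1.90735e-05 V = 19.07 µV.

19.07 µV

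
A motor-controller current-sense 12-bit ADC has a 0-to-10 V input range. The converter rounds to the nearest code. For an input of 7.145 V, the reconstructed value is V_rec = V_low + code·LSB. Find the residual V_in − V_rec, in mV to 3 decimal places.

One LSB is 10 V / 4096 = 2.441 mV.
Scaled input = 2926.5920 LSBs, so code = 2927.
V_rec = 0 + 2927·0.00244141 = 7.1459961 V.
V_in − V_rec = -0.000996094 V = -0.996 mV.

-0.996 mV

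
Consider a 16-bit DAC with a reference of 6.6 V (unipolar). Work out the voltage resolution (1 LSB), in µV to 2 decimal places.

100.71 µV

Full-scale span = 6.6 V.
LSB = 6.6 / 2^16 = 6.6 / 65536 = 0.000100708 V = 100.71 µV.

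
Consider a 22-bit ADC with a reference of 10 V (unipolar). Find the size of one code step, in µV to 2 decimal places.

2.38 µV

Full-scale span = 10 V.
LSB = 10 / 2^22 = 10 / 4194304 = 2.38419e-06 V = 2.38 µV.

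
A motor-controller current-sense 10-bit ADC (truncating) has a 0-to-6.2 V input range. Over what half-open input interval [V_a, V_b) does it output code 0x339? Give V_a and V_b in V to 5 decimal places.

[4.99512 V, 5.00117 V)

LSB = 6.2/2^10 = 6.055 mV.
Code 0x339 = 825 decimal.
V_a = V_low + 825·LSB = 4.99512 V; V_b = V_low + 826·LSB = 5.00117 V.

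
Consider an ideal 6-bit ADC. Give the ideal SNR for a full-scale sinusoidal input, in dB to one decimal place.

SNR ≈ 6.02·N + 1.76 dB = 6.02·6 + 1.76 = 37.88 dB.

37.9 dB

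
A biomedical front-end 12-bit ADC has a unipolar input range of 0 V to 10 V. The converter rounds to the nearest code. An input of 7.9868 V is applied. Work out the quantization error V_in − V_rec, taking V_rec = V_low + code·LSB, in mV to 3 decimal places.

0.960 mV

LSB = 10/2^12 = 2.441 mV.
Scaled input = 3271.3933 LSBs, so code = 3271.
Reconstructed: 7.9858398 V.
V_in − V_rec = 0.000960156 V = 0.960 mV.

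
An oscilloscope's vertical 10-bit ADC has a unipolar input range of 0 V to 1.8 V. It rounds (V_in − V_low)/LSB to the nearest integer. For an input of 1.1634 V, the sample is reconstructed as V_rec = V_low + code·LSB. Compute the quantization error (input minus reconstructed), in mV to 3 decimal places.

-0.272 mV

Step size: 1.8 V ÷ 2^10 = 1.758 mV.
Scaled input = 661.8453 LSBs, so code = 662.
Reconstructed: 1.1636719 V.
V_in − V_rec = -0.000271875 V = -0.272 mV.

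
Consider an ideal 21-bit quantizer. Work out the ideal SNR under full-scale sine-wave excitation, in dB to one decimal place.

128.2 dB

SNR ≈ 6.02·N + 1.76 dB = 6.02·21 + 1.76 = 128.18 dB.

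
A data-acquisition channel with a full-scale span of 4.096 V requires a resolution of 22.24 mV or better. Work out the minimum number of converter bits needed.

Number of steps required ≥ 4.096 V / 22.24 mV = 184.17.
Need 2^N ≥ 184.17; 2^7 = 128, 2^8 = 256.
Minimum N = 8.

8 bits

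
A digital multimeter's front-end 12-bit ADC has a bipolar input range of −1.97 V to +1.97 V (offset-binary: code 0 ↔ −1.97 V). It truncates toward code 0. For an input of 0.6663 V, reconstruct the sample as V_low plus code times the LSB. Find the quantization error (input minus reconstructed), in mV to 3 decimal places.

One LSB is 3.94 V / 4096 = 0.962 mV.
Scaled input = 2740.6814 LSBs, so code = 2740.
Reconstructed: 0.66564453 V.
Difference: 0.000655469 V → 0.655 mV.

0.655 mV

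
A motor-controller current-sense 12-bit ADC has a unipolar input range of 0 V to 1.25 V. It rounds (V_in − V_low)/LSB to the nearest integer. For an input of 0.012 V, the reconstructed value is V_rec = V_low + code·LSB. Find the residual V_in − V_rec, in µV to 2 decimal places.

LSB = 1.25/2^12 = 305.18 µV.
(V_in − V_low)/LSB = (0.012 − 0)/0.000305176 = 39.3216 → code 39 (round).
V_rec = 0 + 39·0.000305176 = 0.011901855 V.
V_in − V_rec = 9.81445e-05 V = 98.14 µV.

98.14 µV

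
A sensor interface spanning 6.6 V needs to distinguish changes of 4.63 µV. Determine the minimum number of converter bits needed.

21 bits

Number of steps required ≥ 6.6 V / 4.63 µV = 1425485.96.
Need 2^N ≥ 1425485.96; 2^20 = 1048576, 2^21 = 2097152.
Minimum N = 21.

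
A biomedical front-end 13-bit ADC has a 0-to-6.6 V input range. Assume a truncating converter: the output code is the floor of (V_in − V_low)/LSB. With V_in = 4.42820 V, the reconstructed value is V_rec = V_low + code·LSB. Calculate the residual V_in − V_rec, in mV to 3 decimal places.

One LSB is 6.6 V / 8192 = 0.806 mV.
(V_in − V_low)/LSB = (4.42820 − 0)/0.000805664 = 5496.3355 → code 5496 (floor).
Reconstructed: 4.4279297 V.
Difference: 0.000270312 V → 0.270 mV.

0.270 mV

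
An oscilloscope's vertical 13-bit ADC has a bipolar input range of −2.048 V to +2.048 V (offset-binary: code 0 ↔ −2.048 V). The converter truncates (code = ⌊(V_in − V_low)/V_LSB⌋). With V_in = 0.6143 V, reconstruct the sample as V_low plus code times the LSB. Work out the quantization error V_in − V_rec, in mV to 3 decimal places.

One LSB is 4.096 V / 8192 = 0.500 mV.
Scaled input = 5324.6000 LSBs, so code = 5324.
Code 5324 maps back to (−2.048) + 5324×0.0005 V = 0.614 V.
Error = 0.6143 − 0.614 = 0.0003 V = 0.300 mV.

0.300 mV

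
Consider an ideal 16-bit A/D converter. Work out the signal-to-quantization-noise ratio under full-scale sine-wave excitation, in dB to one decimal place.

SNR ≈ 6.02·N + 1.76 dB = 6.02·16 + 1.76 = 98.08 dB.

98.1 dB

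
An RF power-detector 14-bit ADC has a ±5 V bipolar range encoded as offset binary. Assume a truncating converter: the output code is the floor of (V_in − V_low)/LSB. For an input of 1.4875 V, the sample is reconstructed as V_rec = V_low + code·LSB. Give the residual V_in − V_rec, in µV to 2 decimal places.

One LSB is 10 V / 16384 = 0.610 mV.
Scaled input = 10629.1200 LSBs, so code = 10629.
Reconstructed: 1.4874268 V.
Error = 1.4875 − 1.4874268 = 7.32422e-05 V = 73.24 µV.

73.24 µV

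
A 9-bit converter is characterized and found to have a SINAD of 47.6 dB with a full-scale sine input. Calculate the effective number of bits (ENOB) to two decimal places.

7.61 bits

ENOB = (SINAD − 1.76) / 6.02 = (47.6 − 1.76)/6.02 = 7.615.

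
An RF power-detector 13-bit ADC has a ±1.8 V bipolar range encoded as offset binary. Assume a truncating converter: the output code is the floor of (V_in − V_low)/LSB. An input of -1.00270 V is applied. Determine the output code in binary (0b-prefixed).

Full-scale span = 3.6 V; LSB = 3.6/2^13 = 439.45 µV.
Input sits at 1814.300 steps above V_low.
So the output code is 1814.
In binary (0b-prefixed): 0b11100010110.

code 0b11100010110 (decimal 1814)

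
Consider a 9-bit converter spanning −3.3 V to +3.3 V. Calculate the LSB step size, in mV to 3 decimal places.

12.891 mV

Full-scale span = 6.6 V.
LSB = 6.6 / 2^9 = 6.6 / 512 = 0.0128906 V = 12.891 mV.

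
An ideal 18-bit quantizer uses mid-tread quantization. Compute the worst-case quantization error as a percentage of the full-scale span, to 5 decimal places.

0.00019 %

Rounding → worst-case error = ½ LSB = V_FS/2^19, so 100/524288 = 0.000190735 % of full scale.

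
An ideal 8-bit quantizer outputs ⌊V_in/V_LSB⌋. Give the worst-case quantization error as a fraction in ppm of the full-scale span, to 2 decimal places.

Truncating → worst-case error = 1 LSB = V_FS/2^8, so 1e+06/256 = 3906.25 ppm of full scale.

3906.25 ppm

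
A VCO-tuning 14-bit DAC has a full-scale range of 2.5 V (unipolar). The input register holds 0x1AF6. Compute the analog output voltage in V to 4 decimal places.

LSB = 2.5 V / 2^14 = 152.59 µV.
Code 0x1AF6 = 6902 decimal.
V_out = 0 + 6902 × 0.000152588 V = 1.05316 V.

1.0532 V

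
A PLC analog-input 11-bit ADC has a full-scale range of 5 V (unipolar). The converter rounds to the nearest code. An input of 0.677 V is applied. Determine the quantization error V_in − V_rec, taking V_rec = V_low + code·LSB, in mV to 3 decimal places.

LSB = 5/2^11 = 2.441 mV.
(V_in − V_low)/LSB = (0.677 − 0)/0.00244141 = 277.2992 → code 277 (round).
Code 277 maps back to 0 + 277×0.00244141 V = 0.67626953 V.
Error = 0.677 − 0.67626953 = 0.000730469 V = 0.730 mV.

0.730 mV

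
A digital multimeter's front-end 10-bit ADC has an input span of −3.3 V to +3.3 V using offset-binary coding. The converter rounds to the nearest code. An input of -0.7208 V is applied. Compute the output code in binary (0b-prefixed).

With 1024 levels over 6.6 V, one step is 6.445 mV.
(V_in − V_low)/LSB = (-0.7208 − (−3.3)) / 0.00644531 = 400.167.
Round → code 400.
In binary (0b-prefixed): 0b110010000.

code 0b110010000 (decimal 400)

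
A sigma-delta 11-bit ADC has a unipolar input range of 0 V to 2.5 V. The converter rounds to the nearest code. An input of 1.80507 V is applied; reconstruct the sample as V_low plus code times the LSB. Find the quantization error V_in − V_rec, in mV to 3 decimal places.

LSB = 2.5/2^11 = 1.221 mV.
Scaled input = 1478.7133 LSBs, so code = 1479.
Code 1479 maps back to 0 + 1479×0.0012207 V = 1.8054199 V.
Difference: -0.000349922 V → -0.350 mV.

-0.350 mV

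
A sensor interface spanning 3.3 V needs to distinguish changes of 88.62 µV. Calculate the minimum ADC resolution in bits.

Number of steps required ≥ 3.3 V / 88.62 µV = 37237.64.
Need 2^N ≥ 37237.64; 2^15 = 32768, 2^16 = 65536.
Minimum N = 16.

16 bits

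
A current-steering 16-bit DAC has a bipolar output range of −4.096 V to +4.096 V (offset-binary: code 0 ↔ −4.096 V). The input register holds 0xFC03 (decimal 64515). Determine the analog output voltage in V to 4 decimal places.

3.9684 V

LSB = 8.192 V / 2^16 = 125.00 µV.
Code 0xFC03 = 64515 decimal.
V_out = (−4.096) + 64515 × 0.000125 V = 3.96837 V.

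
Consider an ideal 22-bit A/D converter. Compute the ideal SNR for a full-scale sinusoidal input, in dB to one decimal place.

SNR ≈ 6.02·N + 1.76 dB = 6.02·22 + 1.76 = 134.20 dB.

134.2 dB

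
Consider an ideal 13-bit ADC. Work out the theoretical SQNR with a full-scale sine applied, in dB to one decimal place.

80.0 dB

SNR ≈ 6.02·N + 1.76 dB = 6.02·13 + 1.76 = 80.02 dB.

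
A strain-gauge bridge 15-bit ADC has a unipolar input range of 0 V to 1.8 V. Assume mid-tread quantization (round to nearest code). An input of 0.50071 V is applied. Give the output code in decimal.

code 9115

Full-scale span = 1.8 V; LSB = 1.8/2^15 = 54.93 µV.
Input sits at 9115.147 steps above V_low.
Round → code 9115.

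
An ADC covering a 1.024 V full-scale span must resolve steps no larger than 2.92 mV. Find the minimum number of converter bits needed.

9 bits

Number of steps required ≥ 1.024 V / 2.92 mV = 350.68.
Need 2^N ≥ 350.68; 2^8 = 256, 2^9 = 512.
Minimum N = 9.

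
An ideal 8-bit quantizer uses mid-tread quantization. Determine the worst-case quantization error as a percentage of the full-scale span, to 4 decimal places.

0.1953 %

Rounding → worst-case error = ½ LSB = V_FS/2^9, so 100/512 = 0.195312 % of full scale.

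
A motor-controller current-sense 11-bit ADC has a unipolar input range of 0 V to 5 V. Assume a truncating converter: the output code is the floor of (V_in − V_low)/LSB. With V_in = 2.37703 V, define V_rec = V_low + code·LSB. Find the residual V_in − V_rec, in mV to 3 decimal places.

One LSB is 5 V / 2048 = 2.441 mV.
Scaled input = 973.6315 LSBs, so code = 973.
Reconstructed: 2.3754883 V.
Error = 2.37703 − 2.3754883 = 0.00154172 V = 1.542 mV.

1.542 mV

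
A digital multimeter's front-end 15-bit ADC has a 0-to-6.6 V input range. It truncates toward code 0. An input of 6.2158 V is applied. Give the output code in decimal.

code 30860

With 32768 levels over 6.6 V, one step is 201.42 µV.
(V_in − V_low)/LSB = (6.2158 − 0) / 0.000201416 = 30860.505.
So the output code is 30860.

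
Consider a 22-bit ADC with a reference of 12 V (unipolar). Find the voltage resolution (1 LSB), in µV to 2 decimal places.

2.86 µV

Full-scale span = 12 V.
LSB = 12 / 2^22 = 12 / 4194304 = 2.86102e-06 V = 2.86 µV.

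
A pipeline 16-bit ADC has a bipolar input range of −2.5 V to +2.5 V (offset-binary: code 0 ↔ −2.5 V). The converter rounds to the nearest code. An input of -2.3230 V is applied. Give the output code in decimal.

LSB = 5 V / 65536 = 76.29 µV.
(-2.3230 − (−2.5)) / 7.62939e-05 = 2319.974 LSBs.
round(2319.974) = 2320.

code 2320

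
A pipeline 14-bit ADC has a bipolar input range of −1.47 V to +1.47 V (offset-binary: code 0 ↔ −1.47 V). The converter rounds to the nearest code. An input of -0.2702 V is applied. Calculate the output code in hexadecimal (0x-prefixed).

code 0x1A1E (decimal 6686)

Full-scale span = 2.94 V; LSB = 2.94/2^14 = 179.44 µV.
(-0.2702 − (−1.47)) / 0.000179443 = 6686.232 LSBs.
round(6686.232) = 6686.
In hexadecimal (0x-prefixed): 0x1A1E.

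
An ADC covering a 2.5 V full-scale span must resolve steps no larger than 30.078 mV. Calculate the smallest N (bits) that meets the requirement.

7 bits

Number of steps required ≥ 2.5 V / 30.078 mV = 83.12.
Need 2^N ≥ 83.12; 2^6 = 64, 2^7 = 128.
Minimum N = 7.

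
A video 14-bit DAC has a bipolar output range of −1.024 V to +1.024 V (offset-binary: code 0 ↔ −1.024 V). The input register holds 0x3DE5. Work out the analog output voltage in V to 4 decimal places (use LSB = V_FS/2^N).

0.9566 V

LSB = 2.048 V / 2^14 = 125.00 µV.
Code 0x3DE5 = 15845 decimal.
V_out = (−1.024) + 15845 × 0.000125 V = 0.956625 V.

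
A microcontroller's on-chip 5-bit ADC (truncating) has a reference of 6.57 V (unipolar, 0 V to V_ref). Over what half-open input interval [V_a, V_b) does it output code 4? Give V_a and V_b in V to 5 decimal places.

[0.82125 V, 1.02656 V)

LSB = 6.57/2^5 = 205.312 mV.
V_a = V_low + 4·LSB = 0.82125 V; V_b = V_low + 5·LSB = 1.02656 V.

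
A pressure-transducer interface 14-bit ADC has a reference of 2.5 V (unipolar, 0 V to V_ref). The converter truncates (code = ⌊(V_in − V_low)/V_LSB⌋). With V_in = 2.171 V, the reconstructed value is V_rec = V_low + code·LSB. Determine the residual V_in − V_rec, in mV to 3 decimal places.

0.132 mV

Step size: 2.5 V ÷ 2^14 = 152.59 µV.
Scaled input = 14227.8656 LSBs, so code = 14227.
Reconstructed: 2.1708679 V.
Error = 2.171 − 2.1708679 = 0.00013208 V = 0.132 mV.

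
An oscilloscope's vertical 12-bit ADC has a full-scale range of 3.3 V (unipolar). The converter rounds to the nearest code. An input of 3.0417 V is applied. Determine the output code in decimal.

code 3775

Full-scale span = 3.3 V; LSB = 3.3/2^12 = 0.806 mV.
Input sits at 3775.395 steps above V_low.
Round → code 3775.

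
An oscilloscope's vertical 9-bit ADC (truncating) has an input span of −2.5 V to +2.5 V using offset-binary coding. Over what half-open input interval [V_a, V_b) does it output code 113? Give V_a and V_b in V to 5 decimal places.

LSB = 5/2^9 = 9.766 mV.
V_a = V_low + 113·LSB = -1.39648 V; V_b = V_low + 114·LSB = -1.38672 V.

[-1.39648 V, -1.38672 V)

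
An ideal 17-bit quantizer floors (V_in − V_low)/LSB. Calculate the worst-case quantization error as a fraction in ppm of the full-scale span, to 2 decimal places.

7.63 ppm

Truncating → worst-case error = 1 LSB = V_FS/2^17, so 1e+06/131072 = 7.62939 ppm of full scale.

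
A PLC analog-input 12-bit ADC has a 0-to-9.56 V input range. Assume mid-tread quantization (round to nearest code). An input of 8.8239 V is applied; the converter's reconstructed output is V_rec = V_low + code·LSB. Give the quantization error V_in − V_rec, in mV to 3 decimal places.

-0.895 mV

One LSB is 9.56 V / 4096 = 2.334 mV.
(8.8239 − 0)/0.00233398 = 3780.6166; round gives code 3781.
V_rec = 0 + 3781·0.00233398 = 8.8247949 V.
Error = 8.8239 − 8.8247949 = -0.000894922 V = -0.895 mV.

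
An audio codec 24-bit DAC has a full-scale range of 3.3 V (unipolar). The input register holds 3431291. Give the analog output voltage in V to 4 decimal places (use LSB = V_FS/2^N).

0.6749 V

LSB = 3.3 V / 2^24 = 0.20 µV.
V_out = 0 + 3431291 × 1.96695e-07 V = 0.674919 V.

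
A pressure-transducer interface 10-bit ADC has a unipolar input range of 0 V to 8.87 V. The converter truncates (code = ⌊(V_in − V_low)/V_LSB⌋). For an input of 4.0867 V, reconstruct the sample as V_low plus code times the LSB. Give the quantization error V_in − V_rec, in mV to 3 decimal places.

LSB = 8.87/2^10 = 8.662 mV.
(4.0867 − 0)/0.00866211 = 471.7904; ⌊·⌋ gives code 471.
Code 471 maps back to 0 + 471×0.00866211 V = 4.0798535 V.
V_in − V_rec = 0.00684648 V = 6.846 mV.

6.846 mV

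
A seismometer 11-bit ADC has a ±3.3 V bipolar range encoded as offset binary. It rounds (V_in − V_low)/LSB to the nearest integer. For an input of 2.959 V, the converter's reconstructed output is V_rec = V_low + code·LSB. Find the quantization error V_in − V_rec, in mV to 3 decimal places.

0.602 mV

Step size: 6.6 V ÷ 2^11 = 3.223 mV.
Scaled input = 1942.1867 LSBs, so code = 1942.
Reconstructed: 2.9583984 V.
V_in − V_rec = 0.000601562 V = 0.602 mV.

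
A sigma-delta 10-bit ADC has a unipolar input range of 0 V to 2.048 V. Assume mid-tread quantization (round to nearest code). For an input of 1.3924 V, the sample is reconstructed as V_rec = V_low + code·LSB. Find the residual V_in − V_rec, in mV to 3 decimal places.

0.400 mV

LSB = 2.048/2^10 = 2.000 mV.
Scaled input = 696.2000 LSBs, so code = 696.
Reconstructed: 1.392 V.
V_in − V_rec = 0.0004 V = 0.400 mV.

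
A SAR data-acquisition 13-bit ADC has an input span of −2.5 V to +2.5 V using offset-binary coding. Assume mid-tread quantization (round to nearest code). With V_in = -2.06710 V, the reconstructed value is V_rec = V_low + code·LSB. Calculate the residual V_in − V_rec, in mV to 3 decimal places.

Step size: 5 V ÷ 2^13 = 0.610 mV.
Scaled input = 709.2634 LSBs, so code = 709.
Reconstructed: -2.0672607 V.
Error = -2.06710 − (−2.0672607) = 0.000160742 V = 0.161 mV.

0.161 mV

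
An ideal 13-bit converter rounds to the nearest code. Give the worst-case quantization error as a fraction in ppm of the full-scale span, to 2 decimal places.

Rounding → worst-case error = ½ LSB = V_FS/2^14, so 1e+06/16384 = 61.0352 ppm of full scale.

61.04 ppm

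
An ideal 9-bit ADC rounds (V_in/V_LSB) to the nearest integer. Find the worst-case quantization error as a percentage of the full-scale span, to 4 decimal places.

Rounding → worst-case error = ½ LSB = V_FS/2^10, so 100/1024 = 0.0976562 % of full scale.

0.0977 %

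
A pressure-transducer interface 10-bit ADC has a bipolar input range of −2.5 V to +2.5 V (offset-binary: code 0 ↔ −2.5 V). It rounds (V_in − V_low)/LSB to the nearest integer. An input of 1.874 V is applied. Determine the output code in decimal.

Full-scale span = 5 V; LSB = 5/2^10 = 4.883 mV.
Input sits at 895.795 steps above V_low.
Round → code 896.

code 896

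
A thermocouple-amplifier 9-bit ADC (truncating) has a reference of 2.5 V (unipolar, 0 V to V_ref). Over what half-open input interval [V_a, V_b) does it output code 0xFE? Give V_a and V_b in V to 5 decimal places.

LSB = 2.5/2^9 = 4.883 mV.
Code 0xFE = 254 decimal.
V_a = V_low + 254·LSB = 1.24023 V; V_b = V_low + 255·LSB = 1.24512 V.

[1.24023 V, 1.24512 V)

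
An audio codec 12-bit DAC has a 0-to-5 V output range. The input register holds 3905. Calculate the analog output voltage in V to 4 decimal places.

LSB = 5 V / 2^12 = 1.221 mV.
V_out = 0 + 3905 × 0.0012207 V = 4.76685 V.

4.7668 V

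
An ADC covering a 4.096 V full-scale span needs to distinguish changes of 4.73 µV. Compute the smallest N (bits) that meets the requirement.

Number of steps required ≥ 4.096 V / 4.73 µV = 865961.95.
Need 2^N ≥ 865961.95; 2^19 = 524288, 2^20 = 1048576.
Minimum N = 20.

20 bits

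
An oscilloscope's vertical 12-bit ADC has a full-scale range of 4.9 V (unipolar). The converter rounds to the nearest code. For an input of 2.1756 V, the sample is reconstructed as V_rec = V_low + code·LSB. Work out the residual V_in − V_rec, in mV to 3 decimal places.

-0.450 mV

One LSB is 4.9 V / 4096 = 1.196 mV.
(2.1756 − 0)/0.00119629 = 1818.6240; round gives code 1819.
Code 1819 maps back to 0 + 1819×0.00119629 V = 2.1760498 V.
Difference: -0.000449805 V → -0.450 mV.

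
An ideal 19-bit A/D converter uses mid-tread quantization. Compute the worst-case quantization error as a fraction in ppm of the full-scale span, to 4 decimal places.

Rounding → worst-case error = ½ LSB = V_FS/2^20, so 1e+06/1048576 = 0.953674 ppm of full scale.

0.9537 ppm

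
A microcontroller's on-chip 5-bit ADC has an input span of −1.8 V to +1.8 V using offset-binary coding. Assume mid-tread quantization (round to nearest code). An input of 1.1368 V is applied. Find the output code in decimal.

LSB = 3.6 V / 32 = 112.500 mV.
(1.1368 − (−1.8)) / 0.1125 = 26.105 LSBs.
round(26.105) = 26.

code 26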